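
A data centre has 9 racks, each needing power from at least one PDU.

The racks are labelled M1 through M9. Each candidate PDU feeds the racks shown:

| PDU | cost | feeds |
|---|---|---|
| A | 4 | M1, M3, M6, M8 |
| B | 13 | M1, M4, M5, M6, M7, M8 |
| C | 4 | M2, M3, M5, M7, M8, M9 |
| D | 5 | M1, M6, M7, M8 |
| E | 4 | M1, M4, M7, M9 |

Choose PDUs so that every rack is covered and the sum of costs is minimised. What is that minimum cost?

A, C, E together cover every rack (A ∪ C ∪ E = {M1, M2, M3, M4, M5, M6, M7, M8, M9}); total cost 4 + 4 + 4 = 12.
No covering selection has total cost below 12.

12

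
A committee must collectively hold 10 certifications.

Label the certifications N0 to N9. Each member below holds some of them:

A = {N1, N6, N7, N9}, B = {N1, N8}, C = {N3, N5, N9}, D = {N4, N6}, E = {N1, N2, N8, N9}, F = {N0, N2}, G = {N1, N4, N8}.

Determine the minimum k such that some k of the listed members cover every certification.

Take {A, C, F, G}. Their union is {N0, N1, N2, N3, N4, N5, N6, N7, N8, N9}, which is all 10 certifications.
Only C contains N3, so C is forced; the remaining 7 certifications need at least 3 more members (each remaining member adds at most 3) — so at least 4 members are needed, and 4 is optimal.

4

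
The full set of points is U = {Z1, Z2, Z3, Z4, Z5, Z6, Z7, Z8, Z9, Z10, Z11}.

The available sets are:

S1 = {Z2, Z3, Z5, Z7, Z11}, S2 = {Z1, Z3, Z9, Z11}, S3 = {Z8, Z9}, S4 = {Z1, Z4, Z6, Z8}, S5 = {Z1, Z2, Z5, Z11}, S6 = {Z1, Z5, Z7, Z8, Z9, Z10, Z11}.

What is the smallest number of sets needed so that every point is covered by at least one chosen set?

S1 and S4 and S6 together: S1 ∪ S4 ∪ S6 = {Z1, Z2, Z3, Z4, Z5, Z6, Z7, Z8, Z9, Z10, Z11} — every point is covered.
Only S4 contains Z4, so S4 is forced; the remaining 7 points need at least 2 more sets (each remaining set adds at most 5) — so at least 3 sets are needed, and 3 is optimal.

3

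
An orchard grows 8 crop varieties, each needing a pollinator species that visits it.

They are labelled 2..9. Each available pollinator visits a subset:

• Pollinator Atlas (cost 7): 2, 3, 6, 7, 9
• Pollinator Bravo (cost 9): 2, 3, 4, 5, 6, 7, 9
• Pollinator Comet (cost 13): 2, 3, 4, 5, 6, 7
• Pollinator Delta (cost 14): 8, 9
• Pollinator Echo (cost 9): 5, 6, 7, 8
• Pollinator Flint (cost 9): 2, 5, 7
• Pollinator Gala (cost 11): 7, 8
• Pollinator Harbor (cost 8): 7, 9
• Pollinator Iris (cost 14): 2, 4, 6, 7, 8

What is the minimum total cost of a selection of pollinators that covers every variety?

Bravo, Echo together cover every variety (Bravo ∪ Echo = {2, 3, 4, 5, 6, 7, 8, 9}); total cost 9 + 9 = 18.
No covering selection has total cost below 18.

18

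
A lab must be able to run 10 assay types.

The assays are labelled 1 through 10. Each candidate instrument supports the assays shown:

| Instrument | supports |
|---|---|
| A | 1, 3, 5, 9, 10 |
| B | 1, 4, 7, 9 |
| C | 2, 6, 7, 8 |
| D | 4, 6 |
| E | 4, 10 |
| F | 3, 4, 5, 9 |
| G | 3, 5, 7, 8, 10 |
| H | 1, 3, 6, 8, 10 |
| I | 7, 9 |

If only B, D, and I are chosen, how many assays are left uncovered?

5

Union of B, D, I = {1, 4, 6, 7, 9}.
Not covered: 2, 3, 5, 8, 10 — 5 assays.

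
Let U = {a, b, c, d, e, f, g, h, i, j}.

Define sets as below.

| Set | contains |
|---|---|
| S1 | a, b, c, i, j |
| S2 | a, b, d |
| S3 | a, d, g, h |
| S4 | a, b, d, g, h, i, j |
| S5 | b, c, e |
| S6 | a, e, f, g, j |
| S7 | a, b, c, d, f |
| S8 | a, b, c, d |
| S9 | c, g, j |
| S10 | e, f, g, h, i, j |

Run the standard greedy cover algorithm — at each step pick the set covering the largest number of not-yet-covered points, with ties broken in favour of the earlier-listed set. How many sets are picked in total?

Greedy: pick S4 (covers 7 new) → pick S5 (covers 2 new) → pick S6 (covers 1 new). Total picks: 3.
(The true minimum cover uses only 2 sets, so greedy is not optimal here.)

3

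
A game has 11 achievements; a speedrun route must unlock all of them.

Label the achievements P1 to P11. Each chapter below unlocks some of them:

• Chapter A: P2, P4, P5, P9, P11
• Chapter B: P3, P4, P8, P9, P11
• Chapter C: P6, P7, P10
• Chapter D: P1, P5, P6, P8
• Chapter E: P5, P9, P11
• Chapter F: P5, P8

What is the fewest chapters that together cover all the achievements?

Take {A, B, C, D}. Their union is {P1, P2, P3, P4, P5, P6, P7, P8, P9, P10, P11}, which is all 11 achievements.
No 3 of the 6 chapters cover everything (all 20 combinations miss at least one achievement), so 4 is optimal.

4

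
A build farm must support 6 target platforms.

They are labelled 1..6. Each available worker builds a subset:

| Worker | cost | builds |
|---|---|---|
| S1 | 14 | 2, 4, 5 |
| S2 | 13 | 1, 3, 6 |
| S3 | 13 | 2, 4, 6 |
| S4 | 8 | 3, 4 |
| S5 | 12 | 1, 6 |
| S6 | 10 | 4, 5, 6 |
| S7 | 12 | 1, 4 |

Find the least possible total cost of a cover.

S1, S2 together cover every platform (S1 ∪ S2 = {1, 2, 3, 4, 5, 6}); total cost 14 + 13 = 27.
The greedy pick S6, S2, S3 costs 36; no covering selection beats 27.

27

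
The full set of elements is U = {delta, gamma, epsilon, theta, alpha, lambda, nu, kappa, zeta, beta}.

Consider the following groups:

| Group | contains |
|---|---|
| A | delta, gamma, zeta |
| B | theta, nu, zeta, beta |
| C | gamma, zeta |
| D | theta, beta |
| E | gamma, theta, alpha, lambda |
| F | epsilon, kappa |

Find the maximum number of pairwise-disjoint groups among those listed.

A, D, F are pairwise disjoint (A={delta,gamma,zeta}; D={theta,beta}; F={epsilon,kappa}).
Every remaining group overlaps one of these, and no 4 of the listed groups are pairwise disjoint, so 3 is the maximum.

3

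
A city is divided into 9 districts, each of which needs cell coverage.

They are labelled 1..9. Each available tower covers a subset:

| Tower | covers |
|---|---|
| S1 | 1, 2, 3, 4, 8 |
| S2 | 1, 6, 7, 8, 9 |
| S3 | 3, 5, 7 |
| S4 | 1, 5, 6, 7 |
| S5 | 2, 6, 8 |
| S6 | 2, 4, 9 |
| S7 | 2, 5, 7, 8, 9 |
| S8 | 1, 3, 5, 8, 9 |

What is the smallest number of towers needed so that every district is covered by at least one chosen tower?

S1 and S4 and S7 together: S1 ∪ S4 ∪ S7 = {1, 2, 3, 4, 5, 6, 7, 8, 9} — every district is covered.
No 2 of the 8 towers cover everything (all 28 combinations miss at least one district), so 3 is optimal.

3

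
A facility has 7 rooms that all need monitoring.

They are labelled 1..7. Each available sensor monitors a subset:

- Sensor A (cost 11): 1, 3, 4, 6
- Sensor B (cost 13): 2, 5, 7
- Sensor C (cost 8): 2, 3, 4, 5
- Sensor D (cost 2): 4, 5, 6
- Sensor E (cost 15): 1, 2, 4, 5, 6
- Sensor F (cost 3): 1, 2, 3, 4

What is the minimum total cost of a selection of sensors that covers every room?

18

B, D, F together cover every room (B ∪ D ∪ F = {1, 2, 3, 4, 5, 6, 7}); total cost 13 + 2 + 3 = 18.
No covering selection has total cost below 18.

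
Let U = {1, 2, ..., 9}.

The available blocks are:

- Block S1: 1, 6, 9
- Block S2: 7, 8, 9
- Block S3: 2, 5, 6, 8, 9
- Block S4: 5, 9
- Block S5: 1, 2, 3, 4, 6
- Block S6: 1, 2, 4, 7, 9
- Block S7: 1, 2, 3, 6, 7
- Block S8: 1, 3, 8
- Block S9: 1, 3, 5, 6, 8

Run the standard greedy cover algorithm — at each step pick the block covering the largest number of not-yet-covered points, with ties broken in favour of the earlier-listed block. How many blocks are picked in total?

3

Greedy: pick S3 (covers 5 new) → pick S5 (covers 3 new) → pick S2 (covers 1 new). Total picks: 3.
(The true minimum cover uses only 2 blocks, so greedy is not optimal here.)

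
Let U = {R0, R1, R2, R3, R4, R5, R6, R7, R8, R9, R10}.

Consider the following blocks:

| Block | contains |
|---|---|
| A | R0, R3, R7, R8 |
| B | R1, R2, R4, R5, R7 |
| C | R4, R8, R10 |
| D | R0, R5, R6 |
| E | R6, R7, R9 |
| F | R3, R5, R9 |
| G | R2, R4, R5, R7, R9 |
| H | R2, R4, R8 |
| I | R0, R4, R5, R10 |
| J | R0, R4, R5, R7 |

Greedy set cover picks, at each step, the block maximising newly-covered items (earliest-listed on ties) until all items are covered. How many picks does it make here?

Greedy: pick B (covers 5 new) → pick A (covers 3 new) → pick E (covers 2 new) → pick C (covers 1 new). Total picks: 4.

4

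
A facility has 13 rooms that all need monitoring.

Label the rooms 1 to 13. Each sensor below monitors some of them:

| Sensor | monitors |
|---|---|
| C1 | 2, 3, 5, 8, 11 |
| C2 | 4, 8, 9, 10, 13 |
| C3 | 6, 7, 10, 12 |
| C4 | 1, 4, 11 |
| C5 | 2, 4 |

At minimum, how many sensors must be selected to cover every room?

C1 and C2 and C3 and C4 together: C1 ∪ C2 ∪ C3 ∪ C4 = {1, 2, 3, 4, 5, 6, 7, 8, 9, 10, 11, 12, 13} — every room is covered.
Only C4 contains 1, so C4 is forced; the remaining 10 rooms need at least 3 more sensors (each remaining sensor adds at most 4) — so at least 4 sensors are needed, and 4 is optimal.

4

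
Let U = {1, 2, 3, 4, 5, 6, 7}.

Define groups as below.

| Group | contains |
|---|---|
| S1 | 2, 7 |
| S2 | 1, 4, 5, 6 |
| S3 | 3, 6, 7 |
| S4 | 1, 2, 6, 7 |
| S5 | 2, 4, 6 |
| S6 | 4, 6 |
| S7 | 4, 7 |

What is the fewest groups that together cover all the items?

3

Take {S2, S3, S4}. Their union is {1, 2, 3, 4, 5, 6, 7}, which is all 7 items.
Only S3 contains 3, so S3 is forced; the remaining 4 items need at least 2 more groups (each remaining group adds at most 3) — so at least 3 groups are needed, and 3 is optimal.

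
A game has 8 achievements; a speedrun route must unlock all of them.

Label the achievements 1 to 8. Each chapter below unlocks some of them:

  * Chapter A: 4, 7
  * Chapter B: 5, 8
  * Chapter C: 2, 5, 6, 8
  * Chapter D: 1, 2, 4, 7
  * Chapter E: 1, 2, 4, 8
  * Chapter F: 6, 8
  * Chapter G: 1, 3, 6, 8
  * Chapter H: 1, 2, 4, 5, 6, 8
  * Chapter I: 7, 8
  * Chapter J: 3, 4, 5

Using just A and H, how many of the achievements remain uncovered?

Union of A, H = {1, 2, 4, 5, 6, 7, 8}.
Not covered: 3 — 1 achievement.

1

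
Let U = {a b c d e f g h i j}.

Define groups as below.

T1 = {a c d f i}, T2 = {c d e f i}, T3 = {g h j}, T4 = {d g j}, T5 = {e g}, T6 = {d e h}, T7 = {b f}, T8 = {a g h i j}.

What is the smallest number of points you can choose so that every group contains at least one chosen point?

T = {e, f, j} meets every group (each contains at least one member of T), and |T| = 3.
No choice of 2 points meets every group, so 3 is the minimum.

3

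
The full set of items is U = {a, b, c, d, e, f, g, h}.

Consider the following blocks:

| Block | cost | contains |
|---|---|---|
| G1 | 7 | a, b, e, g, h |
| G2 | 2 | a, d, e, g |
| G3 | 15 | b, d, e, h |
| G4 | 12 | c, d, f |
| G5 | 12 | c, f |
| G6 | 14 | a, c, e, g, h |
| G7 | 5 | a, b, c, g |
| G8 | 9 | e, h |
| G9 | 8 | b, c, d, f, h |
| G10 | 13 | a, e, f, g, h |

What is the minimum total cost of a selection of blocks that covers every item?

10

G2, G9 together cover every item (G2 ∪ G9 = {a, b, c, d, e, f, g, h}); total cost 2 + 8 = 10.
No covering selection has total cost below 10.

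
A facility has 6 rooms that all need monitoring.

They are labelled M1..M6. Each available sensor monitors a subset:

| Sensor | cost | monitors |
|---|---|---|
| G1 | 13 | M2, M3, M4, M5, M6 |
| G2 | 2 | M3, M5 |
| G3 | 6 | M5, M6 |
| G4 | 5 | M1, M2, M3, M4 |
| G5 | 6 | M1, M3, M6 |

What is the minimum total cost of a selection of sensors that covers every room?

G3, G4 together cover every room (G3 ∪ G4 = {M1, M2, M3, M4, M5, M6}); total cost 6 + 5 = 11.
The greedy pick G2, G4, G3 costs 13; no covering selection beats 11.

11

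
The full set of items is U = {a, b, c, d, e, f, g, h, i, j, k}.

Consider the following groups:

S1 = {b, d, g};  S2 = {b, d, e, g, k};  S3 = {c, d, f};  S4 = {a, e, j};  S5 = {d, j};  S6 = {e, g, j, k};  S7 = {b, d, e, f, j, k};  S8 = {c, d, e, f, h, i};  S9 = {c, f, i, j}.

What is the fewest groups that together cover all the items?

3

Take {S2, S4, S8}. Their union is {a, b, c, d, e, f, g, h, i, j, k}, which is all 11 items.
Only S4 contains a, so S4 is forced; the remaining 8 items need at least 2 more groups (each remaining group adds at most 5) — so at least 3 groups are needed, and 3 is optimal.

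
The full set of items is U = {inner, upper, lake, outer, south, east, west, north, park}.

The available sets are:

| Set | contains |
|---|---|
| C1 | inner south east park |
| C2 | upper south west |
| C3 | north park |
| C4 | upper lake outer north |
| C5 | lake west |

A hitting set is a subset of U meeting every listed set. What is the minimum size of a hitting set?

3

The 3 items {lake, south, north} hit every set.
No choice of 2 items meets every set, so 3 is the minimum.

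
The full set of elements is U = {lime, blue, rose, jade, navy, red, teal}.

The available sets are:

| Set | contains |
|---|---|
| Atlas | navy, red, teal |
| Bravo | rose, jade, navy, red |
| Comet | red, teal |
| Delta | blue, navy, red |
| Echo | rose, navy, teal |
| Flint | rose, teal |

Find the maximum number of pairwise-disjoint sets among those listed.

Delta, Flint are pairwise disjoint (Delta={blue,navy,red}; Flint={rose,teal}).
Every remaining set overlaps one of these, and no 3 of the listed sets are pairwise disjoint, so 2 is the maximum.

2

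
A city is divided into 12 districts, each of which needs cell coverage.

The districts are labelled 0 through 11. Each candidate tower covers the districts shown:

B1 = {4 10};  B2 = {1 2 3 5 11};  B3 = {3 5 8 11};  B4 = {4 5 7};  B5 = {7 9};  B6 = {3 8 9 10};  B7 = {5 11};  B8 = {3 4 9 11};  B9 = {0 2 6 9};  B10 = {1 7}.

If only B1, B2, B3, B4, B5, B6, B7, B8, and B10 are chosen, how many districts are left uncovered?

Union of B1, B2, B3, B4, B5, B6, B7, B8, B10 = {1, 2, 3, 4, 5, 7, 8, 9, 10, 11}.
Not covered: 0, 6 — 2 districts.

2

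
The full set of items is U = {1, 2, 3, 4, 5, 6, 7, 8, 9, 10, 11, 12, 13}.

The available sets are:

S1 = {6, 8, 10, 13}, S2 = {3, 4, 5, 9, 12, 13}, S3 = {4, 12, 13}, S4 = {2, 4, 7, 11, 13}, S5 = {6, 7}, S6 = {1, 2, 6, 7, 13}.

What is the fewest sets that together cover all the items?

4

S1 and S2 and S4 and S6 together: S1 ∪ S2 ∪ S4 ∪ S6 = {1, 2, 3, 4, 5, 6, 7, 8, 9, 10, 11, 12, 13} — every item is covered.
No 3 of the 6 sets cover everything (all 20 combinations miss at least one item), so 4 is optimal.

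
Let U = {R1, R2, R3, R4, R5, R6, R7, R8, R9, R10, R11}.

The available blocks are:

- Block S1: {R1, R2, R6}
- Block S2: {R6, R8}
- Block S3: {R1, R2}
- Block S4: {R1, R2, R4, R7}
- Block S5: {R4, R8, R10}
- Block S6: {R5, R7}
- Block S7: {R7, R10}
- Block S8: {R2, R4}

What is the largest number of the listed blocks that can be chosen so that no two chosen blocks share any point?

S1, S5, S6 are pairwise disjoint (S1={R1,R2,R6}; S5={R4,R8,R10}; S6={R5,R7}).
Every remaining block overlaps one of these, and no 4 of the listed blocks are pairwise disjoint, so 3 is the maximum.

3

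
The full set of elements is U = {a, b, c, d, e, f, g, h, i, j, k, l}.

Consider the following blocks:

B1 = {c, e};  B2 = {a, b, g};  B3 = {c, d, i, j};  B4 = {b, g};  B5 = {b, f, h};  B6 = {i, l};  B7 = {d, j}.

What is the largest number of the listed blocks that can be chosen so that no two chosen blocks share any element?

4

B1, B5, B6, B7 are pairwise disjoint (B1={c,e}; B5={b,f,h}; B6={i,l}; B7={d,j}).
Every remaining block overlaps one of these, and no 5 of the listed blocks are pairwise disjoint, so 4 is the maximum.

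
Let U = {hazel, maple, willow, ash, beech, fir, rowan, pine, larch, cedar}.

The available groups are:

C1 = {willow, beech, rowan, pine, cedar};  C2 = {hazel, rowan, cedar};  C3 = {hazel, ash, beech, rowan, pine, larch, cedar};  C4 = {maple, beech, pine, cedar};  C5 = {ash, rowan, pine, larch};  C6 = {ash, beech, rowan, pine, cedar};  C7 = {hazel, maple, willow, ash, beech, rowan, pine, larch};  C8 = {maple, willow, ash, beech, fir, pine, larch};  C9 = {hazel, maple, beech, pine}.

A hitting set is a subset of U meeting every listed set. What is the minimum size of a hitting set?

2

The 2 items {hazel, pine} hit every group.
The groups C2, C8 are pairwise disjoint, so any hitting set needs a separate item for each — at least 2. Hence 2 is optimal.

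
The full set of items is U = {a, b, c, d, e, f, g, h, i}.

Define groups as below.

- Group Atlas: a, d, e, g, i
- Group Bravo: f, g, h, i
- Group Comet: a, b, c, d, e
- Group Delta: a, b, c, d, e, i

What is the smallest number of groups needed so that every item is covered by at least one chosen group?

Bravo and Delta together: Bravo ∪ Delta = {a, b, c, d, e, f, g, h, i} — every item is covered.
No single group has all 9 items (the largest, Delta, has 6), so 2 is optimal.

2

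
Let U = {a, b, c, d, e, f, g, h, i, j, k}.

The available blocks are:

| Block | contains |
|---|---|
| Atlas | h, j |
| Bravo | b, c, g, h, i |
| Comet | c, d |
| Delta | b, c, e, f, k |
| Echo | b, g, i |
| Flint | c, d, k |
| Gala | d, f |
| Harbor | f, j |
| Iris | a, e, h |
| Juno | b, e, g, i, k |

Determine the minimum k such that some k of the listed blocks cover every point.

Echo and Flint and Harbor and Iris together: Echo ∪ Flint ∪ Harbor ∪ Iris = {a, b, c, d, e, f, g, h, i, j, k} — every point is covered.
No 3 of the 10 blocks cover everything (all 120 combinations miss at least one point), so 4 is optimal.

4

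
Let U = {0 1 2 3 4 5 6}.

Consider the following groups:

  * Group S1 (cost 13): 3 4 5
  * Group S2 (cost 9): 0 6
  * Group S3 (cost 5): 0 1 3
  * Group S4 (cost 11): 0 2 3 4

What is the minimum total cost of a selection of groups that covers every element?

38

S1, S2, S3, S4 together cover every element (S1 ∪ S2 ∪ S3 ∪ S4 = {0, 1, 2, 3, 4, 5, 6}); total cost 13 + 9 + 5 + 11 = 38.
No covering selection has total cost below 38.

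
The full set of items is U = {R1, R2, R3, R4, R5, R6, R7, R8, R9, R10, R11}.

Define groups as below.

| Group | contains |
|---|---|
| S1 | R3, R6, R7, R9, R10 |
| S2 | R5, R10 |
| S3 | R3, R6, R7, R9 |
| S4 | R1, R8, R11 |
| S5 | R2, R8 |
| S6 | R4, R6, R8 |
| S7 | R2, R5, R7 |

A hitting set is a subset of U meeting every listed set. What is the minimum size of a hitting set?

3

Take H = {R5, R6, R8}. Each listed group contains at least one of these, so H is a hitting set of size 3.
The groups S2, S3, S5 are pairwise disjoint, so any hitting set needs a separate item for each — at least 3. Hence 3 is optimal.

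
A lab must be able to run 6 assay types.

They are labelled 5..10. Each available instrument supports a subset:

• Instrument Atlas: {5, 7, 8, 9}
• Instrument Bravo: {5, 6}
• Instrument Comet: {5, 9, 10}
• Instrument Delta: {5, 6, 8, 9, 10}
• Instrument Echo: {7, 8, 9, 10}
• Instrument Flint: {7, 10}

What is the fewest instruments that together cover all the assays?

Take {Delta, Echo}. Their union is {5, 6, 7, 8, 9, 10}, which is all 6 assays.
No single instrument has all 6 assays (the largest, Delta, has 5), so 2 is optimal.

2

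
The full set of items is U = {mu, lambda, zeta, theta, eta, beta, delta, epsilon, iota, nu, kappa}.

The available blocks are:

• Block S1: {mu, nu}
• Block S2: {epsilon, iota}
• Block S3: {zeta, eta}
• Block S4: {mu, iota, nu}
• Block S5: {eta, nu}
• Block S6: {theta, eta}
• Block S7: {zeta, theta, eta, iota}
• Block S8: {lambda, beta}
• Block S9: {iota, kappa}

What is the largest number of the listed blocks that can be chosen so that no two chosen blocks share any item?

4

S1, S2, S3, S8 are pairwise disjoint (S1={mu,nu}; S2={epsilon,iota}; S3={zeta,eta}; S8={lambda,beta}).
Every remaining block overlaps one of these, and no 5 of the listed blocks are pairwise disjoint, so 4 is the maximum.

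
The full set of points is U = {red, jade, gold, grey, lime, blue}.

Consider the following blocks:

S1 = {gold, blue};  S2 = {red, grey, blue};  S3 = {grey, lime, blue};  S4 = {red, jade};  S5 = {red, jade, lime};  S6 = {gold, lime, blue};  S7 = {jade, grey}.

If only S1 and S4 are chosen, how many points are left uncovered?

2

Union of S1, S4 = {red, jade, gold, blue}.
Not covered: grey, lime — 2 points.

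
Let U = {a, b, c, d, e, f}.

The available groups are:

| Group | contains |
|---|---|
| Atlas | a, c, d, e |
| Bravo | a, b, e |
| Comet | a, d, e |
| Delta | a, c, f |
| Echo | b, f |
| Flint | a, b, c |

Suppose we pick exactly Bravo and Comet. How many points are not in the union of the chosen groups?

2

Union of Bravo, Comet = {a, b, d, e}.
Not covered: c, f — 2 points.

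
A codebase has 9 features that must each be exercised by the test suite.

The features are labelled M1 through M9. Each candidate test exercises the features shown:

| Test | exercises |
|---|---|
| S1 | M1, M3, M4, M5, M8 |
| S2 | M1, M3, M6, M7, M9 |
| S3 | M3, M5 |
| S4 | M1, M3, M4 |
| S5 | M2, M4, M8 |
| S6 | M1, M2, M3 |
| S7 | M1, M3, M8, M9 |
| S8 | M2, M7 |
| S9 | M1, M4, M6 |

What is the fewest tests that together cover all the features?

S1 and S2 and S8 together: S1 ∪ S2 ∪ S8 = {M1, M2, M3, M4, M5, M6, M7, M8, M9} — every feature is covered.
No 2 of the 9 tests cover everything (all 36 combinations miss at least one feature), so 3 is optimal.

3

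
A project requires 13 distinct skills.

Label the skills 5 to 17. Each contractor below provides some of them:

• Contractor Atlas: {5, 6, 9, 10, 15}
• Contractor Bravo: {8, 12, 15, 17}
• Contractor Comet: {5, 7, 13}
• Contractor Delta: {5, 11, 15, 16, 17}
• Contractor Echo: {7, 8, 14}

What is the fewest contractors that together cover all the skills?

Atlas and Bravo and Comet and Delta and Echo together: Atlas ∪ Bravo ∪ Comet ∪ Delta ∪ Echo = {5, 6, 7, 8, 9, 10, 11, 12, 13, 14, 15, 16, 17} — every skill is covered.
No 4 of the 5 contractors cover everything (all 5 combinations miss at least one skill), so 5 is optimal.

5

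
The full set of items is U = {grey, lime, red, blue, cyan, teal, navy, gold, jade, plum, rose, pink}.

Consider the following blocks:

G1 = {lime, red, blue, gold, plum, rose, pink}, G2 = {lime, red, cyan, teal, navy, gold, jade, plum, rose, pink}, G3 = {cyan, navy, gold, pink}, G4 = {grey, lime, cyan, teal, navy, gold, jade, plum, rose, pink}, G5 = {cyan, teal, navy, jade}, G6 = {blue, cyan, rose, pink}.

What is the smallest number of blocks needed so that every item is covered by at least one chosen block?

2

G1 and G4 cover everything between them: the union {grey, lime, red, blue, cyan, teal, navy, gold, jade, plum, rose, pink} is all of U.
No single block has all 12 items (the largest, G2, has 10), so 2 is optimal.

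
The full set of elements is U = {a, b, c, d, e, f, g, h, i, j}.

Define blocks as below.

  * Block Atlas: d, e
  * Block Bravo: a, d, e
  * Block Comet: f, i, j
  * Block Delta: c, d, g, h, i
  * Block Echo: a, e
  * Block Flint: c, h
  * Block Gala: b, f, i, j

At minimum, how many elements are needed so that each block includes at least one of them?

3

T = {c, e, f} meets every block (each contains at least one member of T), and |T| = 3.
The blocks Bravo, Comet, Flint are pairwise disjoint, so any hitting set needs a separate element for each — at least 3. Hence 3 is optimal.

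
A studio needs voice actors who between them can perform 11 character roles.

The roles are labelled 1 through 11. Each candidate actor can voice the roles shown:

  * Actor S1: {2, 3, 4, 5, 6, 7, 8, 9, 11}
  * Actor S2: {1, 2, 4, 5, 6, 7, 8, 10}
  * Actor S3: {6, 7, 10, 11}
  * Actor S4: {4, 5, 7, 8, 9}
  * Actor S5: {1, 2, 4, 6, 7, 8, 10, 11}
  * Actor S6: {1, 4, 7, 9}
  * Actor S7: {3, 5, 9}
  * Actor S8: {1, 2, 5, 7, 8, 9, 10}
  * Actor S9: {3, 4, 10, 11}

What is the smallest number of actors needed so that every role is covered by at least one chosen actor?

2

Take {S5, S7}. Their union is {1, 2, 3, 4, 5, 6, 7, 8, 9, 10, 11}, which is all 11 roles.
No single actor has all 11 roles (the largest, S1, has 9), so 2 is optimal.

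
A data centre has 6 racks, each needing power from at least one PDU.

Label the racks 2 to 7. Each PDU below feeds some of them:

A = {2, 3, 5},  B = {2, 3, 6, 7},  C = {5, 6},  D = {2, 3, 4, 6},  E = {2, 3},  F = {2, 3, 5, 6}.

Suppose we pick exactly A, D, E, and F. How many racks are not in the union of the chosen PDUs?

Union of A, D, E, F = {2, 3, 4, 5, 6}.
Not covered: 7 — 1 rack.

1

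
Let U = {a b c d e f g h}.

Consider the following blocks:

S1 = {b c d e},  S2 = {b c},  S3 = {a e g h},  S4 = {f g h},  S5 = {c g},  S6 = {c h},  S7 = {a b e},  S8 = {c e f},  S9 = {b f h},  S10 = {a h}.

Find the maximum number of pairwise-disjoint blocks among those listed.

S1, S4 are pairwise disjoint (S1={b,c,d,e}; S4={f,g,h}).
Every remaining block overlaps one of these, and no 3 of the listed blocks are pairwise disjoint, so 2 is the maximum.

2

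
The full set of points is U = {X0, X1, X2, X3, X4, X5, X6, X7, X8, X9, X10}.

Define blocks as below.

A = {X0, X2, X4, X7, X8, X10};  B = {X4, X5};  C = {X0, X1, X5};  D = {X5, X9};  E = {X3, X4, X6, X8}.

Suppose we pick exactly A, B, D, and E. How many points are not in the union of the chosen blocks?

1

Union of A, B, D, E = {X0, X2, X3, X4, X5, X6, X7, X8, X9, X10}.
Not covered: X1 — 1 point.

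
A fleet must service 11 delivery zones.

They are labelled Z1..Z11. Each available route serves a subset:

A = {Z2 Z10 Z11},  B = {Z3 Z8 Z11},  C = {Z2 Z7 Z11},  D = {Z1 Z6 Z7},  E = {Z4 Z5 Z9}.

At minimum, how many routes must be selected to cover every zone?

A and B and D and E together: A ∪ B ∪ D ∪ E = {Z1, Z2, Z3, Z4, Z5, Z6, Z7, Z8, Z9, Z10, Z11} — every zone is covered.
Each route has at most 3 zones, and 3·3 = 9 < 11 — so at least 4 routes are needed, and 4 is optimal.

4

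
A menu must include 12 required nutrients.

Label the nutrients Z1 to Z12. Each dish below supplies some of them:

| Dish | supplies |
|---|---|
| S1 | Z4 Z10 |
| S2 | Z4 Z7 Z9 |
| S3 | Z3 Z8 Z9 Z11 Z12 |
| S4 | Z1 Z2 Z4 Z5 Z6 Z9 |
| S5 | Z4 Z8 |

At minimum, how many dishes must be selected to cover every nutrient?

S1 and S2 and S3 and S4 together: S1 ∪ S2 ∪ S3 ∪ S4 = {Z1, Z2, Z3, Z4, Z5, Z6, Z7, Z8, Z9, Z10, Z11, Z12} — every nutrient is covered.
Only S2 contains Z7, so S2 is forced; the remaining 9 nutrients need at least 3 more dishes (each remaining dish adds at most 4) — so at least 4 dishes are needed, and 4 is optimal.

4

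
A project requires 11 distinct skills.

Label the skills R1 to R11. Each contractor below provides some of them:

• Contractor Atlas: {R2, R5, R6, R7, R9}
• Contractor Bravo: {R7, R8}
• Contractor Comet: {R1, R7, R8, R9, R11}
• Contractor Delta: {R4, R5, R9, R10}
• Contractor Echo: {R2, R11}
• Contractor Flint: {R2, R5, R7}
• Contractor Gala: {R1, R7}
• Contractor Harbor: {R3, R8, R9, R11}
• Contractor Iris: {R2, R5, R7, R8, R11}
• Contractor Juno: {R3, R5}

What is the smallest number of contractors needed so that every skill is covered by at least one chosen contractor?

Atlas and Comet and Delta and Harbor together: Atlas ∪ Comet ∪ Delta ∪ Harbor = {R1, R2, R3, R4, R5, R6, R7, R8, R9, R10, R11} — every skill is covered.
No 3 of the 10 contractors cover everything (all 120 combinations miss at least one skill), so 4 is optimal.

4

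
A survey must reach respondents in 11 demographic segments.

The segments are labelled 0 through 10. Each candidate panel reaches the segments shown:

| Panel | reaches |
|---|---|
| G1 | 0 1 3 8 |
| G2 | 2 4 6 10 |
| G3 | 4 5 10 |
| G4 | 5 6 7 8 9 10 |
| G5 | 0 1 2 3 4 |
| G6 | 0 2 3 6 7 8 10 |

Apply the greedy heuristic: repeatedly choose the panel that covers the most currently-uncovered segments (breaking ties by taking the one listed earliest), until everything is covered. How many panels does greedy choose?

4

Greedy: pick G6 (covers 7 new) → pick G3 (covers 2 new) → pick G1 (covers 1 new) → pick G4 (covers 1 new). Total picks: 4.
(The true minimum cover uses only 2 panels, so greedy is not optimal here.)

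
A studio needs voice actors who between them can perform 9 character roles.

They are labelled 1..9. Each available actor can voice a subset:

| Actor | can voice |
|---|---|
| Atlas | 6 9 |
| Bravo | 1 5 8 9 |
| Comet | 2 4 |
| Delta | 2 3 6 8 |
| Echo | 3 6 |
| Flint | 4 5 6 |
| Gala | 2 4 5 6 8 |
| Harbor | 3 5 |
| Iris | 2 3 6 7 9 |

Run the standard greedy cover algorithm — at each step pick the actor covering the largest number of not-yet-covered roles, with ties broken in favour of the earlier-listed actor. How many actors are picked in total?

3

Greedy: pick Gala (covers 5 new) → pick Iris (covers 3 new) → pick Bravo (covers 1 new). Total picks: 3.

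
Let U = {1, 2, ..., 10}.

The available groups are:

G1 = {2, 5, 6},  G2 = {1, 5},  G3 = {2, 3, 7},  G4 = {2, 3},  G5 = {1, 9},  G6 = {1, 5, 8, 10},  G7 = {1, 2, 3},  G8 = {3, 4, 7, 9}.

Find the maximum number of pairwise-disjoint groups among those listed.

2

G2, G3 are pairwise disjoint (G2={1,5}; G3={2,3,7}).
Every remaining group overlaps one of these, and no 3 of the listed groups are pairwise disjoint, so 2 is the maximum.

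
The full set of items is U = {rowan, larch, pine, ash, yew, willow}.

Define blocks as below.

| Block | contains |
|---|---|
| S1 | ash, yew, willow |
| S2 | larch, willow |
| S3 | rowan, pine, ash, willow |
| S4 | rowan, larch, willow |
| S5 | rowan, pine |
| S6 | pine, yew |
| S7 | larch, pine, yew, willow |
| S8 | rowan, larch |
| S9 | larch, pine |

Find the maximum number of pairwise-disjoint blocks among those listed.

2

S1, S8 are pairwise disjoint (S1={ash,yew,willow}; S8={rowan,larch}).
Every remaining block overlaps one of these, and no 3 of the listed blocks are pairwise disjoint, so 2 is the maximum.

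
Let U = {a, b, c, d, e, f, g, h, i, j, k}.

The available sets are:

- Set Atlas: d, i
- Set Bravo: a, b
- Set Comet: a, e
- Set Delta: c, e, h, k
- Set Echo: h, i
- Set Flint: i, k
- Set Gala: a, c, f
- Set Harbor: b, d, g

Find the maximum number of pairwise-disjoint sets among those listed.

Echo, Gala, Harbor are pairwise disjoint (Echo={h,i}; Gala={a,c,f}; Harbor={b,d,g}).
Every remaining set overlaps one of these, and no 4 of the listed sets are pairwise disjoint, so 3 is the maximum.

3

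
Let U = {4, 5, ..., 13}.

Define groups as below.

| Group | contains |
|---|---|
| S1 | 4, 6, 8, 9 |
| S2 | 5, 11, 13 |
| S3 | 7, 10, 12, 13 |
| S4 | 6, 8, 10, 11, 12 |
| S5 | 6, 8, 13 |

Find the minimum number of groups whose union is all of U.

3

S1 and S2 and S3 together: S1 ∪ S2 ∪ S3 = {4, 5, 6, 7, 8, 9, 10, 11, 12, 13} — every element is covered.
Only S1 contains 4, so S1 is forced; the remaining 6 elements need at least 2 more groups (each remaining group adds at most 4) — so at least 3 groups are needed, and 3 is optimal.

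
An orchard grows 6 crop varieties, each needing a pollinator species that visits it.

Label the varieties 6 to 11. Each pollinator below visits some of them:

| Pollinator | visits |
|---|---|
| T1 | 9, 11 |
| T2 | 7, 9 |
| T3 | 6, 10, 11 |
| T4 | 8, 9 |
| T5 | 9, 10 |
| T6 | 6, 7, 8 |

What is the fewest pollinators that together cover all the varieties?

3

T3 and T5 and T6 together: T3 ∪ T5 ∪ T6 = {6, 7, 8, 9, 10, 11} — every variety is covered.
No 2 of the 6 pollinators cover everything (all 15 combinations miss at least one variety), so 3 is optimal.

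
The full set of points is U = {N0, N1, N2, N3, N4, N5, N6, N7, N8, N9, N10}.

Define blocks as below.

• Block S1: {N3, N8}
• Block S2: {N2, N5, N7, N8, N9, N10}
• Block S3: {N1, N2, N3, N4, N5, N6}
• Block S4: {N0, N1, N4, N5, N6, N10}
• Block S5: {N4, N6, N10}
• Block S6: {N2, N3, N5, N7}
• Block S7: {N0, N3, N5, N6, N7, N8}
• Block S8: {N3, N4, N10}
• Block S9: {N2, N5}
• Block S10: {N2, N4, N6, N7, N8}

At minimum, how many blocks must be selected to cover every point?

S1, S2, and S4 cover everything between them: the union {N0, N1, N2, N3, N4, N5, N6, N7, N8, N9, N10} is all of U.
Only S2 contains N9, so S2 is forced; the remaining 5 points need at least 2 more blocks (each remaining block adds at most 4) — so at least 3 blocks are needed, and 3 is optimal.

3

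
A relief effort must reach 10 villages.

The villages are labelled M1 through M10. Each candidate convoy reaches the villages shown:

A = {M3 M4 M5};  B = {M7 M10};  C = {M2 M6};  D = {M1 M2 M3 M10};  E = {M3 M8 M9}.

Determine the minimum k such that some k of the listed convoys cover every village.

A and B and C and D and E together: A ∪ B ∪ C ∪ D ∪ E = {M1, M2, M3, M4, M5, M6, M7, M8, M9, M10} — every village is covered.
No 4 of the 5 convoys cover everything (all 5 combinations miss at least one village), so 5 is optimal.

5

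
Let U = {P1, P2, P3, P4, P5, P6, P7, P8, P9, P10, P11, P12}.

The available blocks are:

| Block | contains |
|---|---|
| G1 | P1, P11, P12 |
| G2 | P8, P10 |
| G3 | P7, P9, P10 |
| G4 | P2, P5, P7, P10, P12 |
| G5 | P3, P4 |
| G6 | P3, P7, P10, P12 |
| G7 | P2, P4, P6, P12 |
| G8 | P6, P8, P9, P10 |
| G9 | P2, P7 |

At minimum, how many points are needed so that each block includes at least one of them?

4

The 4 points {P1, P2, P3, P10} hit every block.
The blocks G1, G2, G5, G9 are pairwise disjoint, so any hitting set needs a separate point for each — at least 4. Hence 4 is optimal.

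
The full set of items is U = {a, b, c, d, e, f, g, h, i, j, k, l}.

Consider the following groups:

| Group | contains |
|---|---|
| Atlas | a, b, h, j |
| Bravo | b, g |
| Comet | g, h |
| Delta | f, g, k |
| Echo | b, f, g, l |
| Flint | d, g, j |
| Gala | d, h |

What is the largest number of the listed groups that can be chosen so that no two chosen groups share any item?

2

Bravo, Gala are pairwise disjoint (Bravo={b,g}; Gala={d,h}).
Every remaining group overlaps one of these, and no 3 of the listed groups are pairwise disjoint, so 2 is the maximum.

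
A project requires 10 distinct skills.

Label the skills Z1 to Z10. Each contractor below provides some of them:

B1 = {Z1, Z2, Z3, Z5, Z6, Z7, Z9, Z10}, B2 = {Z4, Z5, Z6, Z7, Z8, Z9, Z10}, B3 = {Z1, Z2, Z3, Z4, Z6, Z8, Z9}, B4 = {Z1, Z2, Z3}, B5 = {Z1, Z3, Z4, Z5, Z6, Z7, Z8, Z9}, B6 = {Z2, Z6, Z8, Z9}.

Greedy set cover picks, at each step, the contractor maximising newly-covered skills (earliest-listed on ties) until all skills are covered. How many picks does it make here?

2

Greedy: pick B1 (covers 8 new) → pick B2 (covers 2 new). Total picks: 2.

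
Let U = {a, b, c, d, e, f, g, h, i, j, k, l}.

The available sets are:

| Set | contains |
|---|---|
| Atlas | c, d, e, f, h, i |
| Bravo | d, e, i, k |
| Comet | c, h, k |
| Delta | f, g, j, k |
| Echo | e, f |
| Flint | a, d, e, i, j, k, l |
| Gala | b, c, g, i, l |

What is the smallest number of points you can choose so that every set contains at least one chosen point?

3

T = {c, d, f} meets every set (each contains at least one member of T), and |T| = 3.
No choice of 2 points meets every set, so 3 is the minimum.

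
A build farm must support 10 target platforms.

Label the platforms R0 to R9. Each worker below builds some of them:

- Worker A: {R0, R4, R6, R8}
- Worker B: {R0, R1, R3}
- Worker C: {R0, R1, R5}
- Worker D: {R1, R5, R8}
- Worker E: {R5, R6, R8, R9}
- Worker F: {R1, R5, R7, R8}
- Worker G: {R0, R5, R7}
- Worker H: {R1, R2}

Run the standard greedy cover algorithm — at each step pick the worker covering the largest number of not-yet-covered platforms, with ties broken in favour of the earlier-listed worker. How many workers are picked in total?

5

Greedy: pick A (covers 4 new) → pick F (covers 3 new) → pick B (covers 1 new) → pick E (covers 1 new) → pick H (covers 1 new). Total picks: 5.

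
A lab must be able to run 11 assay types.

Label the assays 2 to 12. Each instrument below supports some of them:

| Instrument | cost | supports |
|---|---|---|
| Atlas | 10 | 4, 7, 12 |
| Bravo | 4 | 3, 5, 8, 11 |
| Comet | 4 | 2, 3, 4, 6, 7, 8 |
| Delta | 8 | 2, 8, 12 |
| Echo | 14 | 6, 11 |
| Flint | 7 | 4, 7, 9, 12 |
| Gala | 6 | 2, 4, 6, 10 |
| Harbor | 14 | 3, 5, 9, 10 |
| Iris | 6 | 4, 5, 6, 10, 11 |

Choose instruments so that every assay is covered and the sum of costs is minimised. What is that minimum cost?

17

Bravo, Flint, Gala together cover every assay (Bravo ∪ Flint ∪ Gala = {2, 3, 4, 5, 6, 7, 8, 9, 10, 11, 12}); total cost 4 + 7 + 6 = 17.
The greedy pick Comet, Bravo, Flint, Gala costs 21; no covering selection beats 17.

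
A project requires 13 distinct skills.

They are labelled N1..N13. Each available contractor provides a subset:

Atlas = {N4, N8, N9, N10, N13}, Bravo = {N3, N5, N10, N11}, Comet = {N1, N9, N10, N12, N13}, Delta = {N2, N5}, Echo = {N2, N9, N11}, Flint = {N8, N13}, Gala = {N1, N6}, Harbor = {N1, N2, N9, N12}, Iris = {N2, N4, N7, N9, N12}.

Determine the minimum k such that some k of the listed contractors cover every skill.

4

Atlas and Bravo and Gala and Iris together: Atlas ∪ Bravo ∪ Gala ∪ Iris = {N1, N2, N3, N4, N5, N6, N7, N8, N9, N10, N11, N12, N13} — every skill is covered.
Only Gala contains N6, so Gala is forced; the remaining 11 skills need at least 3 more contractors (each remaining contractor adds at most 5) — so at least 4 contractors are needed, and 4 is optimal.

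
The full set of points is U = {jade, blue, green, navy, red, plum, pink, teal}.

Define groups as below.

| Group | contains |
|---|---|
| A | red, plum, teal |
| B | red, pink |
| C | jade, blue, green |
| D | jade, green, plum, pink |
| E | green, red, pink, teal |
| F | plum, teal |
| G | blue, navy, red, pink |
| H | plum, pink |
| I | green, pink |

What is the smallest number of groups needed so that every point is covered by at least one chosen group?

D, E, and G cover everything between them: the union {jade, blue, green, navy, red, plum, pink, teal} is all of U.
Only G contains navy, so G is forced; the remaining 4 points need at least 2 more groups (each remaining group adds at most 3) — so at least 3 groups are needed, and 3 is optimal.

3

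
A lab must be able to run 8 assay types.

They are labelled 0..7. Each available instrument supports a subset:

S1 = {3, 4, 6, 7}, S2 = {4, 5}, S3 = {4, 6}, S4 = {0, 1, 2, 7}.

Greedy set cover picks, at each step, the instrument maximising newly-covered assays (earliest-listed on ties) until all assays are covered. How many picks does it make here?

3

Greedy: pick S1 (covers 4 new) → pick S4 (covers 3 new) → pick S2 (covers 1 new). Total picks: 3.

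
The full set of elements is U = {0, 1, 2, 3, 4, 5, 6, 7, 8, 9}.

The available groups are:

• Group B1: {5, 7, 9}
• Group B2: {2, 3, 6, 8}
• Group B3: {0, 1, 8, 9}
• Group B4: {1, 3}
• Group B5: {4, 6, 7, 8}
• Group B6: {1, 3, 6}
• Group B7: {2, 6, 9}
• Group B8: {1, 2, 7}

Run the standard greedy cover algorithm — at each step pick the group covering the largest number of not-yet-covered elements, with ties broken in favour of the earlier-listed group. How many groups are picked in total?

Greedy: pick B2 (covers 4 new) → pick B1 (covers 3 new) → pick B3 (covers 2 new) → pick B5 (covers 1 new). Total picks: 4.

4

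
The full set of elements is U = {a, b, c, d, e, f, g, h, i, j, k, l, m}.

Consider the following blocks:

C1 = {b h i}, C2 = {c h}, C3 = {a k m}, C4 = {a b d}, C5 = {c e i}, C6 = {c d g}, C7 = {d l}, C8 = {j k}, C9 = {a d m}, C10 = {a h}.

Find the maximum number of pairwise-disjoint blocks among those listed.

4

C5, C7, C8, C10 are pairwise disjoint (C5={c,e,i}; C7={d,l}; C8={j,k}; C10={a,h}).
Every remaining block overlaps one of these, and no 5 of the listed blocks are pairwise disjoint, so 4 is the maximum.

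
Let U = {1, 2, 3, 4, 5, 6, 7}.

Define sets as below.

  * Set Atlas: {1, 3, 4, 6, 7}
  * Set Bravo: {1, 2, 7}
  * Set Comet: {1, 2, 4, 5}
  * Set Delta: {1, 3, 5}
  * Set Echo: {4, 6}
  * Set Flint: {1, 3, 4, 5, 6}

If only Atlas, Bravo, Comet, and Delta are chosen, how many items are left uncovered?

0

Union of Atlas, Bravo, Comet, Delta = {1, 2, 3, 4, 5, 6, 7} — that's every item, so 0 are uncovered.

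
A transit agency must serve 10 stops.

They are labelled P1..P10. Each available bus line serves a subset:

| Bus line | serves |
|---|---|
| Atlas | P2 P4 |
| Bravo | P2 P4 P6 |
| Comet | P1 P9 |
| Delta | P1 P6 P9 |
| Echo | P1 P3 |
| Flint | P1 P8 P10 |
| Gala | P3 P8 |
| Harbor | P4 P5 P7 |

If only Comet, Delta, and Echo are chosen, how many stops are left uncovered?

6

Union of Comet, Delta, Echo = {P1, P3, P6, P9}.
Not covered: P2, P4, P5, P7, P8, P10 — 6 stops.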